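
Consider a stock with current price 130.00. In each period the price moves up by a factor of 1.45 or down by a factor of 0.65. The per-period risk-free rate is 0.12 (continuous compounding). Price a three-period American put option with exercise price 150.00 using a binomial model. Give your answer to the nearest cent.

Risk-neutral probability p = (e^0.12 − 0.65)/(1.45 − 0.65) = 0.4775/0.8000 = 0.5969
Terminal stock prices: S_uuu = 396.3, S_uud = 177.7, S_udd = 79.64, S_ddd = 35.7
Terminal payoffs (K − S): max(-246.3, 0) = 0, max(-27.66, 0) = 0, max(70.36, 0) = 70.36, max(114.3, 0) = 114.3
Node uu (S = 273.3): continuation = e^(−0.12)·[0.5969·0.0000 + 0.4031·0.0000] = 0.0000; exercise value = 0.0000 ≤ continuation, so V_uu = 0.0000
Node ud (S = 122.5): continuation = e^(−0.12)·[0.5969·0.0000 + 0.4031·70.3587] = 25.1563; exercise value = 27.4750 > continuation, so V_ud = 27.4750 (exercise)
Node dd (S = 54.93): continuation = e^(−0.12)·[0.5969·70.3587 + 0.4031·114.2987] = 78.1131; exercise value = 95.0750 > continuation, so V_dd = 95.0750 (exercise)
Node u (S = 188.5): continuation = e^(−0.12)·[0.5969·0.0000 + 0.4031·27.4750] = 9.8235; exercise value = 0.0000 ≤ continuation, so V_u = 9.8235
Node d (S = 84.5): continuation = e^(−0.12)·[0.5969·27.4750 + 0.4031·95.0750] = 48.5381; exercise value = 65.5000 > continuation, so V_d = 65.5000 (exercise)
Node 0 (S = 130): continuation = e^(−0.12)·[0.5969·9.8235 + 0.4031·65.5000] = 28.6194; exercise value = 20.0000 ≤ continuation, so V_0 = 28.6194

28.62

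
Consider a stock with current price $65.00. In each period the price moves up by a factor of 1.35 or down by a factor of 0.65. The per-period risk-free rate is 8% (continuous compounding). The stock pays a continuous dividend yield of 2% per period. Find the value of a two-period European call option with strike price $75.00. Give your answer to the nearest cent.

$12.82

Per-period risk-free factor R = e^0.08 = 1.0833; dividend-adjusted growth = e^(0.08−0.02) = 1.0618.
Risk-neutral probability p = (1.0618 − 0.65)/(1.35 − 0.65) = 0.4118/0.7000 = 0.5883
Terminal stock prices: S_uu = 118.5, S_ud = 57.04, S_dd = 27.46
Terminal payoffs (S − K): max(43.46, 0) = 43.46, max(-17.96, 0) = 0, max(-47.54, 0) = 0
Node u (S = 87.75): V_u = e^(−0.08)·[0.5883·43.4625 + 0.4117·0.0000] = 23.6047
Node d (S = 42.25): V_d = e^(−0.08)·[0.5883·0.0000 + 0.4117·0.0000] = 0.0000
Node 0 (S = 65): V_0 = e^(−0.08)·[0.5883·23.6047 + 0.4117·0.0000] = 12.8198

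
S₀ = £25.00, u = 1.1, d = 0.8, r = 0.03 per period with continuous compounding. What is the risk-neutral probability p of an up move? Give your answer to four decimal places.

Risk-neutral probability p = (e^0.03 − 0.8)/(1.1 − 0.8) = 0.2305/0.3000 = 0.7682

p = 0.7682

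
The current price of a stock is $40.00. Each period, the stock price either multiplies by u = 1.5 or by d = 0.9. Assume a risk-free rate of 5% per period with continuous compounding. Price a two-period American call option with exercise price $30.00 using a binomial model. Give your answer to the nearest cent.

Risk-neutral probability p = (e^0.05 − 0.9)/(1.5 − 0.9) = 0.1513/0.6000 = 0.2521
Terminal stock prices: S_uu = 90, S_ud = 54, S_dd = 32.4
Terminal payoffs (S − K): max(60, 0) = 60, max(24, 0) = 24, max(2.4, 0) = 2.4
Node u (S = 60): continuation = e^(−0.05)·[0.2521·60.0000 + 0.7479·24.0000] = 31.4631; exercise value = 30.0000 ≤ continuation, so V_u = 31.4631
Node d (S = 36): continuation = e^(−0.05)·[0.2521·24.0000 + 0.7479·2.4000] = 7.4631; exercise value = 6.0000 ≤ continuation, so V_d = 7.4631
Node 0 (S = 40): continuation = e^(−0.05)·[0.2521·31.4631 + 0.7479·7.4631] = 12.8549; exercise value = 10.0000 ≤ continuation, so V_0 = 12.8549

$12.85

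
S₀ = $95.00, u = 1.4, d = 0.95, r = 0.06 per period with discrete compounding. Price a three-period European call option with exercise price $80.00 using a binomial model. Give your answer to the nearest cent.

$27.83

Risk-neutral probability p = (1 + 0.06 − 0.95)/(1.4 − 0.95) = 0.1100/0.4500 = 0.2444
Terminal stock prices: S_uuu = 260.7, S_uud = 176.9, S_udd = 120, S_ddd = 81.45
Terminal payoffs (S − K): max(180.7, 0) = 180.7, max(96.89, 0) = 96.89, max(40.03, 0) = 40.03, max(1.451, 0) = 1.451
Node uu (S = 186.2): V_uu = 1/1.06·[0.2444·180.6800 + 0.7556·96.8900] = 110.7283
Node ud (S = 126.3): V_ud = 1/1.06·[0.2444·96.8900 + 0.7556·40.0325] = 50.8783
Node dd (S = 85.74): V_dd = 1/1.06·[0.2444·40.0325 + 0.7556·1.4506] = 10.2658
Node u (S = 133): V_u = 1/1.06·[0.2444·110.7283 + 0.7556·50.8783] = 61.8003
Node d (S = 90.25): V_d = 1/1.06·[0.2444·50.8783 + 0.7556·10.2658] = 19.0503
Node 0 (S = 95): V_0 = 1/1.06·[0.2444·61.8003 + 0.7556·19.0503] = 27.8305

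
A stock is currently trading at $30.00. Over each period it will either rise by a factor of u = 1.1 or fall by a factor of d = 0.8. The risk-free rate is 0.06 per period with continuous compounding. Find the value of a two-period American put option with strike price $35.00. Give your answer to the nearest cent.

Risk-neutral probability p = (e^0.06 − 0.8)/(1.1 − 0.8) = 0.2618/0.3000 = 0.8728
Terminal stock prices: S_uu = 36.3, S_ud = 26.4, S_dd = 19.2
Terminal payoffs (K − S): max(-1.3, 0) = 0, max(8.6, 0) = 8.6, max(15.8, 0) = 15.8
Node u (S = 33): continuation = e^(−0.06)·[0.8728·0.0000 + 0.1272·8.6000] = 1.0303; exercise value = 2.0000 > continuation, so V_u = 2.0000 (exercise)
Node d (S = 24): continuation = e^(−0.06)·[0.8728·8.6000 + 0.1272·15.8000] = 8.9618; exercise value = 11.0000 > continuation, so V_d = 11.0000 (exercise)
Node 0 (S = 30): continuation = e^(−0.06)·[0.8728·2.0000 + 0.1272·11.0000] = 2.9618; exercise value = 5.0000 > continuation, so V_0 = 5.0000 (exercise)

$5.00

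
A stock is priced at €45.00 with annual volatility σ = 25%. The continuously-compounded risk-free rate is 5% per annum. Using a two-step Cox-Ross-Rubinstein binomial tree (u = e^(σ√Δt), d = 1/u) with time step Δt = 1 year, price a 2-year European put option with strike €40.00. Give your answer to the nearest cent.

€2.44

CRR parameters: u = e^(σ√Δt) = e^(0.25·√1) = 1.2840, d = 1/u = 0.7788
Per-period rate: rΔt = 0.05·1 = 0.05, so R = e^0.05 = 1.0513
Risk-neutral probability p = (e^0.05 − 0.7788)/(1.2840 − 0.7788) = 0.2725/0.5052 = 0.5393
Terminal stock prices: S_uu = 74.19, S_ud = 45, S_dd = 27.29
Terminal payoffs (K − S): max(-34.19, 0) = 0, max(-5, 0) = 0, max(12.71, 0) = 12.71
Node u (S = 57.78): V_u = e^(−0.05)·[0.5393·0.0000 + 0.4607·0.0000] = 0.0000
Node d (S = 35.05): V_d = e^(−0.05)·[0.5393·0.0000 + 0.4607·12.7061] = 5.5682
Node 0 (S = 45): V_0 = e^(−0.05)·[0.5393·0.0000 + 0.4607·5.5682] = 2.4401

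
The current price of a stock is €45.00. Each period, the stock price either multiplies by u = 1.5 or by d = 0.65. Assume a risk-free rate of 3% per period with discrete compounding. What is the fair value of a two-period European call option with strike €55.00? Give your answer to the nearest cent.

Risk-neutral probability p = (1 + 0.03 − 0.65)/(1.5 − 0.65) = 0.3800/0.8500 = 0.4471
Terminal stock prices: S_uu = 101.2, S_ud = 43.88, S_dd = 19.01
Terminal payoffs (S − K): max(46.25, 0) = 46.25, max(-11.12, 0) = 0, max(-35.99, 0) = 0
Node u (S = 67.5): V_u = 1/1.03·[0.4471·46.2500 + 0.5529·0.0000] = 20.0742
Node d (S = 29.25): V_d = 1/1.03·[0.4471·0.0000 + 0.5529·0.0000] = 0.0000
Node 0 (S = 45): V_0 = 1/1.03·[0.4471·20.0742 + 0.5529·0.0000] = 8.7130

€8.71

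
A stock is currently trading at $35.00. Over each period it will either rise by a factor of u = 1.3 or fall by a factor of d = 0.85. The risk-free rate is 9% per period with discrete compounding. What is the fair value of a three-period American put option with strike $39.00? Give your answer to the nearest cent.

$4.51

Risk-neutral probability p = (1 + 0.09 − 0.85)/(1.3 − 0.85) = 0.2400/0.4500 = 0.5333
Terminal stock prices: S_uuu = 76.89, S_uud = 50.28, S_udd = 32.87, S_ddd = 21.49
Terminal payoffs (K − S): max(-37.89, 0) = 0, max(-11.28, 0) = 0, max(6.126, 0) = 6.126, max(17.51, 0) = 17.51
Node uu (S = 59.15): continuation = 1/1.09·[0.5333·0.0000 + 0.4667·0.0000] = 0.0000; exercise value = 0.0000 ≤ continuation, so V_uu = 0.0000
Node ud (S = 38.67): continuation = 1/1.09·[0.5333·0.0000 + 0.4667·6.1263] = 2.6229; exercise value = 0.3250 ≤ continuation, so V_ud = 2.6229
Node dd (S = 25.29): continuation = 1/1.09·[0.5333·6.1263 + 0.4667·17.5056] = 10.4923; exercise value = 13.7125 > continuation, so V_dd = 13.7125 (exercise)
Node u (S = 45.5): continuation = 1/1.09·[0.5333·0.0000 + 0.4667·2.6229] = 1.1229; exercise value = 0.0000 ≤ continuation, so V_u = 1.1229
Node d (S = 29.75): continuation = 1/1.09·[0.5333·2.6229 + 0.4667·13.7125] = 7.1542; exercise value = 9.2500 > continuation, so V_d = 9.2500 (exercise)
Node 0 (S = 35): continuation = 1/1.09·[0.5333·1.1229 + 0.4667·9.2500] = 4.5097; exercise value = 4.0000 ≤ continuation, so V_0 = 4.5097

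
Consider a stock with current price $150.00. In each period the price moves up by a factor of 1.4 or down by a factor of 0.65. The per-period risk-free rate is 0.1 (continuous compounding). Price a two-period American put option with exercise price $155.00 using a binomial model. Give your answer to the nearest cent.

$24.07

Risk-neutral probability p = (e^0.1 − 0.65)/(1.4 − 0.65) = 0.4552/0.7500 = 0.6069
Terminal stock prices: S_uu = 294, S_ud = 136.5, S_dd = 63.38
Terminal payoffs (K − S): max(-139, 0) = 0, max(18.5, 0) = 18.5, max(91.62, 0) = 91.62
Node u (S = 210): continuation = e^(−0.1)·[0.6069·0.0000 + 0.3931·18.5000] = 6.5804; exercise value = 0.0000 ≤ continuation, so V_u = 6.5804
Node d (S = 97.5): continuation = e^(−0.1)·[0.6069·18.5000 + 0.3931·91.6250] = 42.7498; exercise value = 57.5000 > continuation, so V_d = 57.5000 (exercise)
Node 0 (S = 150): continuation = e^(−0.1)·[0.6069·6.5804 + 0.3931·57.5000] = 24.0661; exercise value = 5.0000 ≤ continuation, so V_0 = 24.0661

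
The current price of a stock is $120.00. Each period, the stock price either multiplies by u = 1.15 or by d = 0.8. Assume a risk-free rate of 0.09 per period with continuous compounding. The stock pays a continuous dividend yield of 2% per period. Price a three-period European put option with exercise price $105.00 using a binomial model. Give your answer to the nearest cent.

Per-period risk-free factor R = e^0.09 = 1.0942; dividend-adjusted growth = e^(0.09−0.02) = 1.0725.
Risk-neutral probability p = (1.0725 − 0.8)/(1.15 − 0.8) = 0.2725/0.3500 = 0.7786
Terminal stock prices: S_uuu = 182.5, S_uud = 127, S_udd = 88.32, S_ddd = 61.44
Terminal payoffs (K − S): max(-77.5, 0) = 0, max(-21.96, 0) = 0, max(16.68, 0) = 16.68, max(43.56, 0) = 43.56
Node uu (S = 158.7): V_uu = e^(−0.09)·[0.7786·0.0000 + 0.2214·0.0000] = 0.0000
Node ud (S = 110.4): V_ud = e^(−0.09)·[0.7786·0.0000 + 0.2214·16.6800] = 3.3752
Node dd (S = 76.8): V_dd = e^(−0.09)·[0.7786·16.6800 + 0.2214·43.5600] = 20.6835
Node u (S = 138): V_u = e^(−0.09)·[0.7786·0.0000 + 0.2214·3.3752] = 0.6830
Node d (S = 96): V_d = e^(−0.09)·[0.7786·3.3752 + 0.2214·20.6835] = 6.5870
Node 0 (S = 120): V_0 = e^(−0.09)·[0.7786·0.6830 + 0.2214·6.5870] = 1.8189

$1.82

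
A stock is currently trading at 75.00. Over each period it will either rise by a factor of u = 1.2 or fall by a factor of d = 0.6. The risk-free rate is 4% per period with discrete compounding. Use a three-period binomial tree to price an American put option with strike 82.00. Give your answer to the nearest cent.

Risk-neutral probability p = (1 + 0.04 − 0.6)/(1.2 − 0.6) = 0.4400/0.6000 = 0.7333
Terminal stock prices: S_uuu = 129.6, S_uud = 64.8, S_udd = 32.4, S_ddd = 16.2
Terminal payoffs (K − S): max(-47.6, 0) = 0, max(17.2, 0) = 17.2, max(49.6, 0) = 49.6, max(65.8, 0) = 65.8
Node uu (S = 108): continuation = 1/1.04·[0.7333·0.0000 + 0.2667·17.2000] = 4.4103; exercise value = 0.0000 ≤ continuation, so V_uu = 4.4103
Node ud (S = 54): continuation = 1/1.04·[0.7333·17.2000 + 0.2667·49.6000] = 24.8462; exercise value = 28.0000 > continuation, so V_ud = 28.0000 (exercise)
Node dd (S = 27): continuation = 1/1.04·[0.7333·49.6000 + 0.2667·65.8000] = 51.8462; exercise value = 55.0000 > continuation, so V_dd = 55.0000 (exercise)
Node u (S = 90): continuation = 1/1.04·[0.7333·4.4103 + 0.2667·28.0000] = 10.2893; exercise value = 0.0000 ≤ continuation, so V_u = 10.2893
Node d (S = 45): continuation = 1/1.04·[0.7333·28.0000 + 0.2667·55.0000] = 33.8462; exercise value = 37.0000 > continuation, so V_d = 37.0000 (exercise)
Node 0 (S = 75): continuation = 1/1.04·[0.7333·10.2893 + 0.2667·37.0000] = 16.7424; exercise value = 7.0000 ≤ continuation, so V_0 = 16.7424

16.74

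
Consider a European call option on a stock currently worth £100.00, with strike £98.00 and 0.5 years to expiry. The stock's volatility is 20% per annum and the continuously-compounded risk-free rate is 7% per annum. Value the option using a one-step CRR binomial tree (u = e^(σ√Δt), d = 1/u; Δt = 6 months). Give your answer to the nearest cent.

CRR parameters: u = e^(σ√Δt) = e^(0.2·√0.5) = 1.1519, d = 1/u = 0.8681
Per-period rate: rΔt = 0.07·0.5 = 0.035, so R = e^0.035 = 1.0356
Risk-neutral probability p = (e^0.035 − 0.8681)/(1.1519 − 0.8681) = 0.1675/0.2838 = 0.5902
Terminal stock prices: S_u = 115.2, S_d = 86.81
Terminal payoffs (S − K): max(17.19, 0) = 17.19, max(-11.19, 0) = 0
Node 0 (S = 100): V_0 = e^(−0.035)·[0.5902·17.1910 + 0.4098·0.0000] = 9.7975

£9.80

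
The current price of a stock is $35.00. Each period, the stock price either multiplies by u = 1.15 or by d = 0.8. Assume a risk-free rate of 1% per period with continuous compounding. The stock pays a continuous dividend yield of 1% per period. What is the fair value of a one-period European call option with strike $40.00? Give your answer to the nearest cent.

Per-period risk-free factor R = e^0.01 = 1.0101; dividend-adjusted growth = e^(0.01−0.01) = 1.0000.
Risk-neutral probability p = (1.0000 − 0.8)/(1.15 − 0.8) = 0.2000/0.3500 = 0.5714
Terminal stock prices: S_u = 40.25, S_d = 28
Terminal payoffs (S − K): max(0.25, 0) = 0.25, max(-12, 0) = 0
Node 0 (S = 35): V_0 = e^(−0.01)·[0.5714·0.2500 + 0.4286·0.0000] = 0.1414

$0.14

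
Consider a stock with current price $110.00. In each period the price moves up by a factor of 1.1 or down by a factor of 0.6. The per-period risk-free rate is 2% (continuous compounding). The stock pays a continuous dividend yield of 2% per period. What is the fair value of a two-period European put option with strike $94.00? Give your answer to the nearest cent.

Per-period risk-free factor R = e^0.02 = 1.0202; dividend-adjusted growth = e^(0.02−0.02) = 1.0000.
Risk-neutral probability p = (1.0000 − 0.6)/(1.1 − 0.6) = 0.4000/0.5000 = 0.8000
Terminal stock prices: S_uu = 133.1, S_ud = 72.6, S_dd = 39.6
Terminal payoffs (K − S): max(-39.1, 0) = 0, max(21.4, 0) = 21.4, max(54.4, 0) = 54.4
Node u (S = 121): V_u = e^(−0.02)·[0.8000·0.0000 + 0.2000·21.4000] = 4.1953
Node d (S = 66): V_d = e^(−0.02)·[0.8000·21.4000 + 0.2000·54.4000] = 27.4456
Node 0 (S = 110): V_0 = e^(−0.02)·[0.8000·4.1953 + 0.2000·27.4456] = 8.6702

$8.67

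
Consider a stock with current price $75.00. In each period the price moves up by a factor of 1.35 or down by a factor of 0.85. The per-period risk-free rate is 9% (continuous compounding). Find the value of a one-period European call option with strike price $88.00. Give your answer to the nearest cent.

$5.91

Risk-neutral probability p = (e^0.09 − 0.85)/(1.35 − 0.85) = 0.2442/0.5000 = 0.4883
Terminal stock prices: S_u = 101.2, S_d = 63.75
Terminal payoffs (S − K): max(13.25, 0) = 13.25, max(-24.25, 0) = 0
Node 0 (S = 75): V_0 = e^(−0.09)·[0.4883·13.2500 + 0.5117·0.0000] = 5.9137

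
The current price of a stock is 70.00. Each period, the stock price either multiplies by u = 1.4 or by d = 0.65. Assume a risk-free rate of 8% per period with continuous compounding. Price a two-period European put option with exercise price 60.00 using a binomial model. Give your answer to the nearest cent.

4.62

Risk-neutral probability p = (e^0.08 − 0.65)/(1.4 − 0.65) = 0.4333/0.7500 = 0.5777
Terminal stock prices: S_uu = 137.2, S_ud = 63.7, S_dd = 29.58
Terminal payoffs (K − S): max(-77.2, 0) = 0, max(-3.7, 0) = 0, max(30.42, 0) = 30.42
Node u (S = 98): V_u = e^(−0.08)·[0.5777·0.0000 + 0.4223·0.0000] = 0.0000
Node d (S = 45.5): V_d = e^(−0.08)·[0.5777·0.0000 + 0.4223·30.4250] = 11.8602
Node 0 (S = 70): V_0 = e^(−0.08)·[0.5777·0.0000 + 0.4223·11.8602] = 4.6233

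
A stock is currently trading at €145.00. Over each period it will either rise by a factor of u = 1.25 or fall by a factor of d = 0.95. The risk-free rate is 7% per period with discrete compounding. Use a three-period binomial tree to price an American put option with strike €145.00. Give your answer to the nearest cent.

€4.45

Risk-neutral probability p = (1 + 0.07 − 0.95)/(1.25 − 0.95) = 0.1200/0.3000 = 0.4000
Terminal stock prices: S_uuu = 283.2, S_uud = 215.2, S_udd = 163.6, S_ddd = 124.3
Terminal payoffs (K − S): max(-138.2, 0) = 0, max(-70.23, 0) = 0, max(-18.58, 0) = 0, max(20.68, 0) = 20.68
Node uu (S = 226.6): continuation = 1/1.07·[0.4000·0.0000 + 0.6000·0.0000] = 0.0000; exercise value = 0.0000 ≤ continuation, so V_uu = 0.0000
Node ud (S = 172.2): continuation = 1/1.07·[0.4000·0.0000 + 0.6000·0.0000] = 0.0000; exercise value = 0.0000 ≤ continuation, so V_ud = 0.0000
Node dd (S = 130.9): continuation = 1/1.07·[0.4000·0.0000 + 0.6000·20.6806] = 11.5966; exercise value = 14.1375 > continuation, so V_dd = 14.1375 (exercise)
Node u (S = 181.2): continuation = 1/1.07·[0.4000·0.0000 + 0.6000·0.0000] = 0.0000; exercise value = 0.0000 ≤ continuation, so V_u = 0.0000
Node d (S = 137.8): continuation = 1/1.07·[0.4000·0.0000 + 0.6000·14.1375] = 7.9276; exercise value = 7.2500 ≤ continuation, so V_d = 7.9276
Node 0 (S = 145): continuation = 1/1.07·[0.4000·0.0000 + 0.6000·7.9276] = 4.4454; exercise value = 0.0000 ≤ continuation, so V_0 = 4.4454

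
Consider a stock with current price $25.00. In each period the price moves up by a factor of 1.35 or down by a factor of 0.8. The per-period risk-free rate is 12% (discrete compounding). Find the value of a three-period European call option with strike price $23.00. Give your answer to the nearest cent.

Risk-neutral probability p = (1 + 0.12 − 0.8)/(1.35 − 0.8) = 0.3200/0.5500 = 0.5818
Terminal stock prices: S_uuu = 61.51, S_uud = 36.45, S_udd = 21.6, S_ddd = 12.8
Terminal payoffs (S − K): max(38.51, 0) = 38.51, max(13.45, 0) = 13.45, max(-1.4, 0) = 0, max(-10.2, 0) = 0
Node uu (S = 45.56): V_uu = 1/1.12·[0.5818·38.5094 + 0.4182·13.4500] = 25.0268
Node ud (S = 27): V_ud = 1/1.12·[0.5818·13.4500 + 0.4182·0.0000] = 6.9870
Node dd (S = 16): V_dd = 1/1.12·[0.5818·0.0000 + 0.4182·0.0000] = 0.0000
Node u (S = 33.75): V_u = 1/1.12·[0.5818·25.0268 + 0.4182·6.9870] = 15.6097
Node d (S = 20): V_d = 1/1.12·[0.5818·6.9870 + 0.4182·0.0000] = 3.6296
Node 0 (S = 25): V_0 = 1/1.12·[0.5818·15.6097 + 0.4182·3.6296] = 9.4642

$9.46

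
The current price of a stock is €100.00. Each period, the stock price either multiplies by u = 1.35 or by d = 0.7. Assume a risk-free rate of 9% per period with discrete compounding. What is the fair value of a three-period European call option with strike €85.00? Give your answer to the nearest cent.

Risk-neutral probability p = (1 + 0.09 − 0.7)/(1.35 − 0.7) = 0.3900/0.6500 = 0.6000
Terminal stock prices: S_uuu = 246, S_uud = 127.6, S_udd = 66.15, S_ddd = 34.3
Terminal payoffs (S − K): max(161, 0) = 161, max(42.58, 0) = 42.58, max(-18.85, 0) = 0, max(-50.7, 0) = 0
Node uu (S = 182.3): V_uu = 1/1.09·[0.6000·161.0375 + 0.4000·42.5750] = 104.2683
Node ud (S = 94.5): V_ud = 1/1.09·[0.6000·42.5750 + 0.4000·0.0000] = 23.4358
Node dd (S = 49): V_dd = 1/1.09·[0.6000·0.0000 + 0.4000·0.0000] = 0.0000
Node u (S = 135): V_u = 1/1.09·[0.6000·104.2683 + 0.4000·23.4358] = 65.9957
Node d (S = 70): V_d = 1/1.09·[0.6000·23.4358 + 0.4000·0.0000] = 12.9004
Node 0 (S = 100): V_0 = 1/1.09·[0.6000·65.9957 + 0.4000·12.9004] = 41.0620

€41.06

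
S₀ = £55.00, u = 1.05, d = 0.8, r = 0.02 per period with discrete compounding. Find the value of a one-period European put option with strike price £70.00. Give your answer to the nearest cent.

£13.63

Risk-neutral probability p = (1 + 0.02 − 0.8)/(1.05 − 0.8) = 0.2200/0.2500 = 0.8800
Terminal stock prices: S_u = 57.75, S_d = 44
Terminal payoffs (K − S): max(12.25, 0) = 12.25, max(26, 0) = 26
Node 0 (S = 55): V_0 = 1/1.02·[0.8800·12.2500 + 0.1200·26.0000] = 13.6275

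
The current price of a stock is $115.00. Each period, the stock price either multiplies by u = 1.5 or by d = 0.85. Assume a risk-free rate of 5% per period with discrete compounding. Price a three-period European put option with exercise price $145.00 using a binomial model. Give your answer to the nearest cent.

$29.10

Risk-neutral probability p = (1 + 0.05 − 0.85)/(1.5 − 0.85) = 0.2000/0.6500 = 0.3077
Terminal stock prices: S_uuu = 388.1, S_uud = 219.9, S_udd = 124.6, S_ddd = 70.62
Terminal payoffs (K − S): max(-243.1, 0) = 0, max(-74.94, 0) = 0, max(20.37, 0) = 20.37, max(74.38, 0) = 74.38
Node uu (S = 258.8): V_uu = 1/1.05·[0.3077·0.0000 + 0.6923·0.0000] = 0.0000
Node ud (S = 146.6): V_ud = 1/1.05·[0.3077·0.0000 + 0.6923·20.3688] = 13.4299
Node dd (S = 83.09): V_dd = 1/1.05·[0.3077·20.3688 + 0.6923·74.3756] = 55.0077
Node u (S = 172.5): V_u = 1/1.05·[0.3077·0.0000 + 0.6923·13.4299] = 8.8549
Node d (S = 97.75): V_d = 1/1.05·[0.3077·13.4299 + 0.6923·55.0077] = 40.2044
Node 0 (S = 115): V_0 = 1/1.05·[0.3077·8.8549 + 0.6923·40.2044] = 29.1032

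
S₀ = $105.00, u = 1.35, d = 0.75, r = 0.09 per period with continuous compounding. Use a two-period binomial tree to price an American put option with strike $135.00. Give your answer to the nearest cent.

$30.00

Risk-neutral probability p = (e^0.09 − 0.75)/(1.35 − 0.75) = 0.3442/0.6000 = 0.5736
Terminal stock prices: S_uu = 191.4, S_ud = 106.3, S_dd = 59.06
Terminal payoffs (K − S): max(-56.36, 0) = 0, max(28.69, 0) = 28.69, max(75.94, 0) = 75.94
Node u (S = 141.8): continuation = e^(−0.09)·[0.5736·0.0000 + 0.4264·28.6875] = 11.1789; exercise value = 0.0000 ≤ continuation, so V_u = 11.1789
Node d (S = 78.75): continuation = e^(−0.09)·[0.5736·28.6875 + 0.4264·75.9375] = 44.6307; exercise value = 56.2500 > continuation, so V_d = 56.2500 (exercise)
Node 0 (S = 105): continuation = e^(−0.09)·[0.5736·11.1789 + 0.4264·56.2500] = 27.7800; exercise value = 30.0000 > continuation, so V_0 = 30.0000 (exercise)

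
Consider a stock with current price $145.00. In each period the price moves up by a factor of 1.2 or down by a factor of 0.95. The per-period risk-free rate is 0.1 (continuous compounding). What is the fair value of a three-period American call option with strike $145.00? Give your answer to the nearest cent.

Risk-neutral probability p = (e^0.1 − 0.95)/(1.2 − 0.95) = 0.1552/0.2500 = 0.6207
Terminal stock prices: S_uuu = 250.6, S_uud = 198.4, S_udd = 157, S_ddd = 124.3
Terminal payoffs (S − K): max(105.6, 0) = 105.6, max(53.36, 0) = 53.36, max(12.03, 0) = 12.03, max(-20.68, 0) = 0
Node uu (S = 208.8): continuation = e^(−0.1)·[0.6207·105.5600 + 0.3793·53.3600] = 77.5986; exercise value = 63.8000 ≤ continuation, so V_uu = 77.5986
Node ud (S = 165.3): continuation = e^(−0.1)·[0.6207·53.3600 + 0.3793·12.0350] = 34.0986; exercise value = 20.3000 ≤ continuation, so V_ud = 34.0986
Node dd (S = 130.9): continuation = e^(−0.1)·[0.6207·12.0350 + 0.3793·0.0000] = 6.7591; exercise value = 0.0000 ≤ continuation, so V_dd = 6.7591
Node u (S = 174): continuation = e^(−0.1)·[0.6207·77.5986 + 0.3793·34.0986] = 55.2840; exercise value = 29.0000 ≤ continuation, so V_u = 55.2840
Node d (S = 137.8): continuation = e^(−0.1)·[0.6207·34.0986 + 0.3793·6.7591] = 21.4702; exercise value = 0.0000 ≤ continuation, so V_d = 21.4702
Node 0 (S = 145): continuation = e^(−0.1)·[0.6207·55.2840 + 0.3793·21.4702] = 38.4175; exercise value = 0.0000 ≤ continuation, so V_0 = 38.4175

$38.42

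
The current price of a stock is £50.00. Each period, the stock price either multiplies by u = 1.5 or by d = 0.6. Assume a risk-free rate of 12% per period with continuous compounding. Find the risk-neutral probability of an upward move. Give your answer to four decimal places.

Risk-neutral probability p = (e^0.12 − 0.6)/(1.5 − 0.6) = 0.5275/0.9000 = 0.5861

p = 0.5861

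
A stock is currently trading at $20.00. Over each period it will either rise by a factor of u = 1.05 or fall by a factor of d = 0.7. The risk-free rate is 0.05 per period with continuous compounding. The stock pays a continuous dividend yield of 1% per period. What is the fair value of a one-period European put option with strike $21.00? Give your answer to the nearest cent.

Per-period risk-free factor R = e^0.05 = 1.0513; dividend-adjusted growth = e^(0.05−0.01) = 1.0408.
Risk-neutral probability p = (1.0408 − 0.7)/(1.05 − 0.7) = 0.3408/0.3500 = 0.9737
Terminal stock prices: S_u = 21, S_d = 14
Terminal payoffs (K − S): max(0, 0) = 0, max(7, 0) = 7
Node 0 (S = 20): V_0 = e^(−0.05)·[0.9737·0.0000 + 0.0263·7.0000] = 0.1748

$0.17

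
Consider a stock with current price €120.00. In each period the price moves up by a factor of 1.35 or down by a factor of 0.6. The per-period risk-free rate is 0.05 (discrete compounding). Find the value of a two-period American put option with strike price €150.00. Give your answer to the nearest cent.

€41.21

Risk-neutral probability p = (1 + 0.05 − 0.6)/(1.35 − 0.6) = 0.4500/0.7500 = 0.6000
Terminal stock prices: S_uu = 218.7, S_ud = 97.2, S_dd = 43.2
Terminal payoffs (K − S): max(-68.7, 0) = 0, max(52.8, 0) = 52.8, max(106.8, 0) = 106.8
Node u (S = 162): continuation = 1/1.05·[0.6000·0.0000 + 0.4000·52.8000] = 20.1143; exercise value = 0.0000 ≤ continuation, so V_u = 20.1143
Node d (S = 72): continuation = 1/1.05·[0.6000·52.8000 + 0.4000·106.8000] = 70.8571; exercise value = 78.0000 > continuation, so V_d = 78.0000 (exercise)
Node 0 (S = 120): continuation = 1/1.05·[0.6000·20.1143 + 0.4000·78.0000] = 41.2082; exercise value = 30.0000 ≤ continuation, so V_0 = 41.2082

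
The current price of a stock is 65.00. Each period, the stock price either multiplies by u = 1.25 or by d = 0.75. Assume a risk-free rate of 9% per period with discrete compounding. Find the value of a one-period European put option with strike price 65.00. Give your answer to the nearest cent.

Risk-neutral probability p = (1 + 0.09 − 0.75)/(1.25 − 0.75) = 0.3400/0.5000 = 0.6800
Terminal stock prices: S_u = 81.25, S_d = 48.75
Terminal payoffs (K − S): max(-16.25, 0) = 0, max(16.25, 0) = 16.25
Node 0 (S = 65): V_0 = 1/1.09·[0.6800·0.0000 + 0.3200·16.2500] = 4.7706

4.77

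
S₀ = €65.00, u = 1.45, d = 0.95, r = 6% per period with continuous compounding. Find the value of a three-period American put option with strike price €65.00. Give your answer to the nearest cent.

€3.62

Risk-neutral probability p = (e^0.06 − 0.95)/(1.45 − 0.95) = 0.1118/0.5000 = 0.2237
Terminal stock prices: S_uuu = 198.2, S_uud = 129.8, S_udd = 85.06, S_ddd = 55.73
Terminal payoffs (K − S): max(-133.2, 0) = 0, max(-64.83, 0) = 0, max(-20.06, 0) = 0, max(9.271, 0) = 9.271
Node uu (S = 136.7): continuation = e^(−0.06)·[0.2237·0.0000 + 0.7763·0.0000] = 0.0000; exercise value = 0.0000 ≤ continuation, so V_uu = 0.0000
Node ud (S = 89.54): continuation = e^(−0.06)·[0.2237·0.0000 + 0.7763·0.0000] = 0.0000; exercise value = 0.0000 ≤ continuation, so V_ud = 0.0000
Node dd (S = 58.66): continuation = e^(−0.06)·[0.2237·0.0000 + 0.7763·9.2706] = 6.7779; exercise value = 6.3375 ≤ continuation, so V_dd = 6.7779
Node u (S = 94.25): continuation = e^(−0.06)·[0.2237·0.0000 + 0.7763·0.0000] = 0.0000; exercise value = 0.0000 ≤ continuation, so V_u = 0.0000
Node d (S = 61.75): continuation = e^(−0.06)·[0.2237·0.0000 + 0.7763·6.7779] = 4.9554; exercise value = 3.2500 ≤ continuation, so V_d = 4.9554
Node 0 (S = 65): continuation = e^(−0.06)·[0.2237·0.0000 + 0.7763·4.9554] = 3.6230; exercise value = 0.0000 ≤ continuation, so V_0 = 3.6230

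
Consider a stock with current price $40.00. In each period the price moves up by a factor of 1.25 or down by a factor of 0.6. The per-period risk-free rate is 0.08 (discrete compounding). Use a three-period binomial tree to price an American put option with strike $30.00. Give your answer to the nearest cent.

$1.93

Risk-neutral probability p = (1 + 0.08 − 0.6)/(1.25 − 0.6) = 0.4800/0.6500 = 0.7385
Terminal stock prices: S_uuu = 78.12, S_uud = 37.5, S_udd = 18, S_ddd = 8.64
Terminal payoffs (K − S): max(-48.12, 0) = 0, max(-7.5, 0) = 0, max(12, 0) = 12, max(21.36, 0) = 21.36
Node uu (S = 62.5): continuation = 1/1.08·[0.7385·0.0000 + 0.2615·0.0000] = 0.0000; exercise value = 0.0000 ≤ continuation, so V_uu = 0.0000
Node ud (S = 30): continuation = 1/1.08·[0.7385·0.0000 + 0.2615·12.0000] = 2.9060; exercise value = 0.0000 ≤ continuation, so V_ud = 2.9060
Node dd (S = 14.4): continuation = 1/1.08·[0.7385·12.0000 + 0.2615·21.3600] = 13.3778; exercise value = 15.6000 > continuation, so V_dd = 15.6000 (exercise)
Node u (S = 50): continuation = 1/1.08·[0.7385·0.0000 + 0.2615·2.9060] = 0.7037; exercise value = 0.0000 ≤ continuation, so V_u = 0.7037
Node d (S = 24): continuation = 1/1.08·[0.7385·2.9060 + 0.2615·15.6000] = 5.7648; exercise value = 6.0000 > continuation, so V_d = 6.0000 (exercise)
Node 0 (S = 40): continuation = 1/1.08·[0.7385·0.7037 + 0.2615·6.0000] = 1.9342; exercise value = 0.0000 ≤ continuation, so V_0 = 1.9342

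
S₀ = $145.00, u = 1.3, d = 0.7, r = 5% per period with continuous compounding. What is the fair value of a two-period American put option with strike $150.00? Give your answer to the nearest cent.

$23.09

Risk-neutral probability p = (e^0.05 − 0.7)/(1.3 − 0.7) = 0.3513/0.6000 = 0.5855
Terminal stock prices: S_uu = 245.1, S_ud = 131.9, S_dd = 71.05
Terminal payoffs (K − S): max(-95.05, 0) = 0, max(18.05, 0) = 18.05, max(78.95, 0) = 78.95
Node u (S = 188.5): continuation = e^(−0.05)·[0.5855·0.0000 + 0.4145·18.0500] = 7.1177; exercise value = 0.0000 ≤ continuation, so V_u = 7.1177
Node d (S = 101.5): continuation = e^(−0.05)·[0.5855·18.0500 + 0.4145·78.9500] = 41.1844; exercise value = 48.5000 > continuation, so V_d = 48.5000 (exercise)
Node 0 (S = 145): continuation = e^(−0.05)·[0.5855·7.1177 + 0.4145·48.5000] = 23.0888; exercise value = 5.0000 ≤ continuation, so V_0 = 23.0888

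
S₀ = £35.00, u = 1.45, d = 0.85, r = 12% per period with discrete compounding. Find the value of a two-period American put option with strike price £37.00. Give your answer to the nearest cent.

£3.56

Risk-neutral probability p = (1 + 0.12 − 0.85)/(1.45 − 0.85) = 0.2700/0.6000 = 0.4500
Terminal stock prices: S_uu = 73.59, S_ud = 43.14, S_dd = 25.29
Terminal payoffs (K − S): max(-36.59, 0) = 0, max(-6.137, 0) = 0, max(11.71, 0) = 11.71
Node u (S = 50.75): continuation = 1/1.12·[0.4500·0.0000 + 0.5500·0.0000] = 0.0000; exercise value = 0.0000 ≤ continuation, so V_u = 0.0000
Node d (S = 29.75): continuation = 1/1.12·[0.4500·0.0000 + 0.5500·11.7125] = 5.7517; exercise value = 7.2500 > continuation, so V_d = 7.2500 (exercise)
Node 0 (S = 35): continuation = 1/1.12·[0.4500·0.0000 + 0.5500·7.2500] = 3.5603; exercise value = 2.0000 ≤ continuation, so V_0 = 3.5603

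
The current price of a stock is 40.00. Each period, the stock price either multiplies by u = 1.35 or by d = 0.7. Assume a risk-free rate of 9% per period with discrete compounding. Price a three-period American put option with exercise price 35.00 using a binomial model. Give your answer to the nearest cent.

Risk-neutral probability p = (1 + 0.09 − 0.7)/(1.35 − 0.7) = 0.3900/0.6500 = 0.6000
Terminal stock prices: S_uuu = 98.42, S_uud = 51.03, S_udd = 26.46, S_ddd = 13.72
Terminal payoffs (K − S): max(-63.42, 0) = 0, max(-16.03, 0) = 0, max(8.54, 0) = 8.54, max(21.28, 0) = 21.28
Node uu (S = 72.9): continuation = 1/1.09·[0.6000·0.0000 + 0.4000·0.0000] = 0.0000; exercise value = 0.0000 ≤ continuation, so V_uu = 0.0000
Node ud (S = 37.8): continuation = 1/1.09·[0.6000·0.0000 + 0.4000·8.5400] = 3.1339; exercise value = 0.0000 ≤ continuation, so V_ud = 3.1339
Node dd (S = 19.6): continuation = 1/1.09·[0.6000·8.5400 + 0.4000·21.2800] = 12.5101; exercise value = 15.4000 > continuation, so V_dd = 15.4000 (exercise)
Node u (S = 54): continuation = 1/1.09·[0.6000·0.0000 + 0.4000·3.1339] = 1.1501; exercise value = 0.0000 ≤ continuation, so V_u = 1.1501
Node d (S = 28): continuation = 1/1.09·[0.6000·3.1339 + 0.4000·15.4000] = 7.3765; exercise value = 7.0000 ≤ continuation, so V_d = 7.3765
Node 0 (S = 40): continuation = 1/1.09·[0.6000·1.1501 + 0.4000·7.3765] = 3.3400; exercise value = 0.0000 ≤ continuation, so V_0 = 3.3400

3.34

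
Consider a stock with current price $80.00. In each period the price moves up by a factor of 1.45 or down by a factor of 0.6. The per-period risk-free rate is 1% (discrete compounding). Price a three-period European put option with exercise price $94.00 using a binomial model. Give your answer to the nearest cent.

Risk-neutral probability p = (1 + 0.01 − 0.6)/(1.45 − 0.6) = 0.4100/0.8500 = 0.4824
Terminal stock prices: S_uuu = 243.9, S_uud = 100.9, S_udd = 41.76, S_ddd = 17.28
Terminal payoffs (K − S): max(-149.9, 0) = 0, max(-6.92, 0) = 0, max(52.24, 0) = 52.24, max(76.72, 0) = 76.72
Node uu (S = 168.2): V_uu = 1/1.01·[0.4824·0.0000 + 0.5176·0.0000] = 0.0000
Node ud (S = 69.6): V_ud = 1/1.01·[0.4824·0.0000 + 0.5176·52.2400] = 26.7741
Node dd (S = 28.8): V_dd = 1/1.01·[0.4824·52.2400 + 0.5176·76.7200] = 64.2693
Node u (S = 116): V_u = 1/1.01·[0.4824·0.0000 + 0.5176·26.7741] = 13.7223
Node d (S = 48): V_d = 1/1.01·[0.4824·26.7741 + 0.5176·64.2693] = 45.7261
Node 0 (S = 80): V_0 = 1/1.01·[0.4824·13.7223 + 0.5176·45.7261] = 29.9891

$29.99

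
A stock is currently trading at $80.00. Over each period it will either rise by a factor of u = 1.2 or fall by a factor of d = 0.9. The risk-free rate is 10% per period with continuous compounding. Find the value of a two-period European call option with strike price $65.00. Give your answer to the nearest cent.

Risk-neutral probability p = (e^0.1 − 0.9)/(1.2 − 0.9) = 0.2052/0.3000 = 0.6839
Terminal stock prices: S_uu = 115.2, S_ud = 86.4, S_dd = 64.8
Terminal payoffs (S − K): max(50.2, 0) = 50.2, max(21.4, 0) = 21.4, max(-0.2, 0) = 0
Node u (S = 96): V_u = e^(−0.1)·[0.6839·50.2000 + 0.3161·21.4000] = 37.1856
Node d (S = 72): V_d = e^(−0.1)·[0.6839·21.4000 + 0.3161·0.0000] = 13.2428
Node 0 (S = 80): V_0 = e^(−0.1)·[0.6839·37.1856 + 0.3161·13.2428] = 26.7989

$26.80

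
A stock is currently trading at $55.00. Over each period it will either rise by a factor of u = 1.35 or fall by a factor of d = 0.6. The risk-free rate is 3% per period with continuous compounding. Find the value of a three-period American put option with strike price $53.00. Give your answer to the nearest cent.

$10.77

Risk-neutral probability p = (e^0.03 − 0.6)/(1.35 − 0.6) = 0.4305/0.7500 = 0.5739
Terminal stock prices: S_uuu = 135.3, S_uud = 60.14, S_udd = 26.73, S_ddd = 11.88
Terminal payoffs (K − S): max(-82.32, 0) = 0, max(-7.143, 0) = 0, max(26.27, 0) = 26.27, max(41.12, 0) = 41.12
Node uu (S = 100.2): continuation = e^(−0.03)·[0.5739·0.0000 + 0.4261·0.0000] = 0.0000; exercise value = 0.0000 ≤ continuation, so V_uu = 0.0000
Node ud (S = 44.55): continuation = e^(−0.03)·[0.5739·0.0000 + 0.4261·26.2700] = 10.8618; exercise value = 8.4500 ≤ continuation, so V_ud = 10.8618
Node dd (S = 19.8): continuation = e^(−0.03)·[0.5739·26.2700 + 0.4261·41.1200] = 31.6336; exercise value = 33.2000 > continuation, so V_dd = 33.2000 (exercise)
Node u (S = 74.25): continuation = e^(−0.03)·[0.5739·0.0000 + 0.4261·10.8618] = 4.4910; exercise value = 0.0000 ≤ continuation, so V_u = 4.4910
Node d (S = 33): continuation = e^(−0.03)·[0.5739·10.8618 + 0.4261·33.2000] = 19.7769; exercise value = 20.0000 > continuation, so V_d = 20.0000 (exercise)
Node 0 (S = 55): continuation = e^(−0.03)·[0.5739·4.4910 + 0.4261·20.0000] = 10.7708; exercise value = 0.0000 ≤ continuation, so V_0 = 10.7708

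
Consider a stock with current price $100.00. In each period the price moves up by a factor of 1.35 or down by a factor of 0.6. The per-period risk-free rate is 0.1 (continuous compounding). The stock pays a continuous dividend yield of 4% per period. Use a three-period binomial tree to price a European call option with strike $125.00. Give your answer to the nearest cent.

Per-period risk-free factor R = e^0.1 = 1.1052; dividend-adjusted growth = e^(0.1−0.04) = 1.0618.
Risk-neutral probability p = (1.0618 − 0.6)/(1.35 − 0.6) = 0.4618/0.7500 = 0.6158
Terminal stock prices: S_uuu = 246, S_uud = 109.4, S_udd = 48.6, S_ddd = 21.6
Terminal payoffs (S − K): max(121, 0) = 121, max(-15.65, 0) = 0, max(-76.4, 0) = 0, max(-103.4, 0) = 0
Node uu (S = 182.3): V_uu = e^(−0.1)·[0.6158·121.0375 + 0.3842·0.0000] = 67.4400
Node ud (S = 81): V_ud = e^(−0.1)·[0.6158·0.0000 + 0.3842·0.0000] = 0.0000
Node dd (S = 36): V_dd = e^(−0.1)·[0.6158·0.0000 + 0.3842·0.0000] = 0.0000
Node u (S = 135): V_u = e^(−0.1)·[0.6158·67.4400 + 0.3842·0.0000] = 37.5764
Node d (S = 60): V_d = e^(−0.1)·[0.6158·0.0000 + 0.3842·0.0000] = 0.0000
Node 0 (S = 100): V_0 = e^(−0.1)·[0.6158·37.5764 + 0.3842·0.0000] = 20.9369

$20.94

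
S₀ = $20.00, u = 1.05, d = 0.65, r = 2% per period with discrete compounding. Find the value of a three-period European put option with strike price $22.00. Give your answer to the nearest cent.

Risk-neutral probability p = (1 + 0.02 − 0.65)/(1.05 − 0.65) = 0.3700/0.4000 = 0.9250
Terminal stock prices: S_uuu = 23.15, S_uud = 14.33, S_udd = 8.873, S_ddd = 5.492
Terminal payoffs (K − S): max(-1.153, 0) = 0, max(7.667, 0) = 7.667, max(13.13, 0) = 13.13, max(16.51, 0) = 16.51
Node uu (S = 22.05): V_uu = 1/1.02·[0.9250·0.0000 + 0.0750·7.6675] = 0.5638
Node ud (S = 13.65): V_ud = 1/1.02·[0.9250·7.6675 + 0.0750·13.1275] = 7.9186
Node dd (S = 8.45): V_dd = 1/1.02·[0.9250·13.1275 + 0.0750·16.5075] = 13.1186
Node u (S = 21): V_u = 1/1.02·[0.9250·0.5638 + 0.0750·7.9186] = 1.0935
Node d (S = 13): V_d = 1/1.02·[0.9250·7.9186 + 0.0750·13.1186] = 8.1457
Node 0 (S = 20): V_0 = 1/1.02·[0.9250·1.0935 + 0.0750·8.1457] = 1.5906

$1.59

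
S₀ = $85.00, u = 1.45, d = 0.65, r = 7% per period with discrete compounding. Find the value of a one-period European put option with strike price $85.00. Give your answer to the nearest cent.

Risk-neutral probability p = (1 + 0.07 − 0.65)/(1.45 − 0.65) = 0.4200/0.8000 = 0.5250
Terminal stock prices: S_u = 123.2, S_d = 55.25
Terminal payoffs (K − S): max(-38.25, 0) = 0, max(29.75, 0) = 29.75
Node 0 (S = 85): V_0 = 1/1.07·[0.5250·0.0000 + 0.4750·29.7500] = 13.2068

$13.21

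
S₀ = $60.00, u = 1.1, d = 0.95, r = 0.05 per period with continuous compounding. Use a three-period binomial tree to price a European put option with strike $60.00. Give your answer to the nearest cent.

$0.33

Risk-neutral probability p = (e^0.05 − 0.95)/(1.1 − 0.95) = 0.1013/0.1500 = 0.6751
Terminal stock prices: S_uuu = 79.86, S_uud = 68.97, S_udd = 59.56, S_ddd = 51.44
Terminal payoffs (K − S): max(-19.86, 0) = 0, max(-8.97, 0) = 0, max(0.435, 0) = 0.435, max(8.558, 0) = 8.558
Node uu (S = 72.6): V_uu = e^(−0.05)·[0.6751·0.0000 + 0.3249·0.0000] = 0.0000
Node ud (S = 62.7): V_ud = e^(−0.05)·[0.6751·0.0000 + 0.3249·0.4350] = 0.1344
Node dd (S = 54.15): V_dd = e^(−0.05)·[0.6751·0.4350 + 0.3249·8.5575] = 2.9238
Node u (S = 66): V_u = e^(−0.05)·[0.6751·0.0000 + 0.3249·0.1344] = 0.0415
Node d (S = 57): V_d = e^(−0.05)·[0.6751·0.1344 + 0.3249·2.9238] = 0.9898
Node 0 (S = 60): V_0 = e^(−0.05)·[0.6751·0.0415 + 0.3249·0.9898] = 0.3325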